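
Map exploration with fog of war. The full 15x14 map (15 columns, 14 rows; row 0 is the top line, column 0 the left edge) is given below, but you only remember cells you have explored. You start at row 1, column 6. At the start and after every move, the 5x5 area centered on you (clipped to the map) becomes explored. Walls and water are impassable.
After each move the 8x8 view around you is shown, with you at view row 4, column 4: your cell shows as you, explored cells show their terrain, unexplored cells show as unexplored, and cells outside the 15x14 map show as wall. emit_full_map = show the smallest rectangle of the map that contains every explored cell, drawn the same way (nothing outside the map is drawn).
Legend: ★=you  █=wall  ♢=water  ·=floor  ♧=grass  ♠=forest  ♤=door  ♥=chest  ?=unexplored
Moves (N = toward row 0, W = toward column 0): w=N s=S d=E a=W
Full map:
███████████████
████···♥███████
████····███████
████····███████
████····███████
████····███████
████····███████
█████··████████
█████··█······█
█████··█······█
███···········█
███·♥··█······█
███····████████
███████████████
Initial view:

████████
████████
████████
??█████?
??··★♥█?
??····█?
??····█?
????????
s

████████
████████
??█████?
??···♥█?
??··★·█?
??····█?
??····█?
????????

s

████████
??█████?
??···♥█?
??····█?
??··★·█?
??····█?
??····█?
????????

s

??█████?
??···♥█?
??····█?
??····█?
??··★·█?
??····█?
??····█?
????????

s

??···♥█?
??····█?
??····█?
??····█?
??··★·█?
??····█?
??█··██?
????????

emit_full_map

█████
···♥█
····█
····█
····█
··★·█
····█
█··██

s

??····█?
??····█?
??····█?
??····█?
??··★·█?
??█··██?
??█··█·?
????????

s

??····█?
??····█?
??····█?
??····█?
??█·★██?
??█··█·?
??█··█·?
????????

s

??····█?
??····█?
??····█?
??█··██?
??█·★█·?
??█··█·?
??·····?
????????

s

??····█?
??····█?
??█··██?
??█··█·?
??█·★█·?
??·····?
??♥··█·?
????????

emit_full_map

█████
···♥█
····█
····█
····█
····█
····█
█··██
█··█·
█·★█·
·····
♥··█·

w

??····█?
??····█?
??····█?
??█··██?
??█·★█·?
??█··█·?
??·····?
??♥··█·?

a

???····█
???····█
??█····█
??██··██
??██★·█·
??██··█·
??······
???♥··█·

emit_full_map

?█████
?···♥█
?····█
?····█
?····█
?····█
█····█
██··██
██★·█·
██··█·
······
?♥··█·


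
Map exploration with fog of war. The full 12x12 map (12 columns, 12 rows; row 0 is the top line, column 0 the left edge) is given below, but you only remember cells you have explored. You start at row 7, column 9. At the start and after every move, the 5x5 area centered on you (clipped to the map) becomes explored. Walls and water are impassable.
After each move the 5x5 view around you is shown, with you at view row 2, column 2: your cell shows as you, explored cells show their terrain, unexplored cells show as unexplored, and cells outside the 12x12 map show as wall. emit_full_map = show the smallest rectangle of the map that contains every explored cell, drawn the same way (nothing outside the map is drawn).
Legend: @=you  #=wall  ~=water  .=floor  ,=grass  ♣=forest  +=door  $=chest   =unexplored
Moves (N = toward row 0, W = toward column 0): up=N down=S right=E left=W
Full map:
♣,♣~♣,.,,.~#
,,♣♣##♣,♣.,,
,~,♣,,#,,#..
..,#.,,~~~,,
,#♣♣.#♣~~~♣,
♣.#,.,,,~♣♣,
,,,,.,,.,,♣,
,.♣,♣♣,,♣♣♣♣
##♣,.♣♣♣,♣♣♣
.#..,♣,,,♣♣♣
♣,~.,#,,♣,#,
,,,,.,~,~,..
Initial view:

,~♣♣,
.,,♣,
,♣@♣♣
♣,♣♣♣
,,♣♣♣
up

~~~♣,
,~♣♣,
.,@♣,
,♣♣♣♣
♣,♣♣♣

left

♣~~~♣
,,~♣♣
,.@,♣
,,♣♣♣
♣♣,♣♣

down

,,~♣♣
,.,,♣
,,@♣♣
♣♣,♣♣
,,,♣♣

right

,~♣♣,
.,,♣,
,♣@♣♣
♣,♣♣♣
,,♣♣♣

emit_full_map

♣~~~♣,
,,~♣♣,
,.,,♣,
,,♣@♣♣
♣♣,♣♣♣
,,,♣♣♣

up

~~~♣,
,~♣♣,
.,@♣,
,♣♣♣♣
♣,♣♣♣

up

~~~,,
~~~♣,
,~@♣,
.,,♣,
,♣♣♣♣


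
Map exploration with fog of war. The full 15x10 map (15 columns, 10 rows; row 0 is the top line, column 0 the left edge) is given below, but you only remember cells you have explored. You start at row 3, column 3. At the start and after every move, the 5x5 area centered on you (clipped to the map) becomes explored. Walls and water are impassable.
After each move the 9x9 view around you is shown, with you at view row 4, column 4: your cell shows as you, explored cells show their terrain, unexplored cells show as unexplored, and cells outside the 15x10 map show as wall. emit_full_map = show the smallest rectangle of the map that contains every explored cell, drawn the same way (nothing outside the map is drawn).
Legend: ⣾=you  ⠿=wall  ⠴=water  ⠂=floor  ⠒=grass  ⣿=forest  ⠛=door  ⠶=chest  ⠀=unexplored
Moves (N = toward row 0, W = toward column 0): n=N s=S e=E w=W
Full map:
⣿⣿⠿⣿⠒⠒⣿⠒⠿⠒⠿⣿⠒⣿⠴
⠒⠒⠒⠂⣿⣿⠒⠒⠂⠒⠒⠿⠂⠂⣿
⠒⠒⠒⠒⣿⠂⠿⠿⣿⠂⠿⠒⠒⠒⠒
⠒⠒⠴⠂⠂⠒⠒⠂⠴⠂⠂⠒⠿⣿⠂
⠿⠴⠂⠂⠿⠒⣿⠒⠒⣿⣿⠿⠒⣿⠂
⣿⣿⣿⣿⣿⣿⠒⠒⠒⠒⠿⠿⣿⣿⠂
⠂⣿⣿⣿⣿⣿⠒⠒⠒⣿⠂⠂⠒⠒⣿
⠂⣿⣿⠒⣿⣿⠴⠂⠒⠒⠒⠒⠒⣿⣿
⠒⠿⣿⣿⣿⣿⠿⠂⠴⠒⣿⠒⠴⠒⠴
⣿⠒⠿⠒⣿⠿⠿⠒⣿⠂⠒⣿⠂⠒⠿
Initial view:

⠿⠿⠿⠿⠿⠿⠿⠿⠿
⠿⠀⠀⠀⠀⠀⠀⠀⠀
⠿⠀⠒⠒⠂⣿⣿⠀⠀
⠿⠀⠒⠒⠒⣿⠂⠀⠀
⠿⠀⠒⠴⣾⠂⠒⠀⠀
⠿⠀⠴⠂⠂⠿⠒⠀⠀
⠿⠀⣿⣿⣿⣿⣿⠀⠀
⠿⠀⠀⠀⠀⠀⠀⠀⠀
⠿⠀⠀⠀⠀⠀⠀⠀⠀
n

⠿⠿⠿⠿⠿⠿⠿⠿⠿
⠿⠿⠿⠿⠿⠿⠿⠿⠿
⠿⠀⣿⠿⣿⠒⠒⠀⠀
⠿⠀⠒⠒⠂⣿⣿⠀⠀
⠿⠀⠒⠒⣾⣿⠂⠀⠀
⠿⠀⠒⠴⠂⠂⠒⠀⠀
⠿⠀⠴⠂⠂⠿⠒⠀⠀
⠿⠀⣿⣿⣿⣿⣿⠀⠀
⠿⠀⠀⠀⠀⠀⠀⠀⠀

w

⠿⠿⠿⠿⠿⠿⠿⠿⠿
⠿⠿⠿⠿⠿⠿⠿⠿⠿
⠿⠿⣿⣿⠿⣿⠒⠒⠀
⠿⠿⠒⠒⠒⠂⣿⣿⠀
⠿⠿⠒⠒⣾⠒⣿⠂⠀
⠿⠿⠒⠒⠴⠂⠂⠒⠀
⠿⠿⠿⠴⠂⠂⠿⠒⠀
⠿⠿⠀⣿⣿⣿⣿⣿⠀
⠿⠿⠀⠀⠀⠀⠀⠀⠀

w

⠿⠿⠿⠿⠿⠿⠿⠿⠿
⠿⠿⠿⠿⠿⠿⠿⠿⠿
⠿⠿⠿⣿⣿⠿⣿⠒⠒
⠿⠿⠿⠒⠒⠒⠂⣿⣿
⠿⠿⠿⠒⣾⠒⠒⣿⠂
⠿⠿⠿⠒⠒⠴⠂⠂⠒
⠿⠿⠿⠿⠴⠂⠂⠿⠒
⠿⠿⠿⠀⣿⣿⣿⣿⣿
⠿⠿⠿⠀⠀⠀⠀⠀⠀

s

⠿⠿⠿⠿⠿⠿⠿⠿⠿
⠿⠿⠿⣿⣿⠿⣿⠒⠒
⠿⠿⠿⠒⠒⠒⠂⣿⣿
⠿⠿⠿⠒⠒⠒⠒⣿⠂
⠿⠿⠿⠒⣾⠴⠂⠂⠒
⠿⠿⠿⠿⠴⠂⠂⠿⠒
⠿⠿⠿⣿⣿⣿⣿⣿⣿
⠿⠿⠿⠀⠀⠀⠀⠀⠀
⠿⠿⠿⠀⠀⠀⠀⠀⠀

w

⠿⠿⠿⠿⠿⠿⠿⠿⠿
⠿⠿⠿⠿⣿⣿⠿⣿⠒
⠿⠿⠿⠿⠒⠒⠒⠂⣿
⠿⠿⠿⠿⠒⠒⠒⠒⣿
⠿⠿⠿⠿⣾⠒⠴⠂⠂
⠿⠿⠿⠿⠿⠴⠂⠂⠿
⠿⠿⠿⠿⣿⣿⣿⣿⣿
⠿⠿⠿⠿⠀⠀⠀⠀⠀
⠿⠿⠿⠿⠀⠀⠀⠀⠀

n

⠿⠿⠿⠿⠿⠿⠿⠿⠿
⠿⠿⠿⠿⠿⠿⠿⠿⠿
⠿⠿⠿⠿⣿⣿⠿⣿⠒
⠿⠿⠿⠿⠒⠒⠒⠂⣿
⠿⠿⠿⠿⣾⠒⠒⠒⣿
⠿⠿⠿⠿⠒⠒⠴⠂⠂
⠿⠿⠿⠿⠿⠴⠂⠂⠿
⠿⠿⠿⠿⣿⣿⣿⣿⣿
⠿⠿⠿⠿⠀⠀⠀⠀⠀

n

⠿⠿⠿⠿⠿⠿⠿⠿⠿
⠿⠿⠿⠿⠿⠿⠿⠿⠿
⠿⠿⠿⠿⠿⠿⠿⠿⠿
⠿⠿⠿⠿⣿⣿⠿⣿⠒
⠿⠿⠿⠿⣾⠒⠒⠂⣿
⠿⠿⠿⠿⠒⠒⠒⠒⣿
⠿⠿⠿⠿⠒⠒⠴⠂⠂
⠿⠿⠿⠿⠿⠴⠂⠂⠿
⠿⠿⠿⠿⣿⣿⣿⣿⣿

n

⠿⠿⠿⠿⠿⠿⠿⠿⠿
⠿⠿⠿⠿⠿⠿⠿⠿⠿
⠿⠿⠿⠿⠿⠿⠿⠿⠿
⠿⠿⠿⠿⠿⠿⠿⠿⠿
⠿⠿⠿⠿⣾⣿⠿⣿⠒
⠿⠿⠿⠿⠒⠒⠒⠂⣿
⠿⠿⠿⠿⠒⠒⠒⠒⣿
⠿⠿⠿⠿⠒⠒⠴⠂⠂
⠿⠿⠿⠿⠿⠴⠂⠂⠿

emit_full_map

⣾⣿⠿⣿⠒⠒
⠒⠒⠒⠂⣿⣿
⠒⠒⠒⠒⣿⠂
⠒⠒⠴⠂⠂⠒
⠿⠴⠂⠂⠿⠒
⣿⣿⣿⣿⣿⣿

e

⠿⠿⠿⠿⠿⠿⠿⠿⠿
⠿⠿⠿⠿⠿⠿⠿⠿⠿
⠿⠿⠿⠿⠿⠿⠿⠿⠿
⠿⠿⠿⠿⠿⠿⠿⠿⠿
⠿⠿⠿⣿⣾⠿⣿⠒⠒
⠿⠿⠿⠒⠒⠒⠂⣿⣿
⠿⠿⠿⠒⠒⠒⠒⣿⠂
⠿⠿⠿⠒⠒⠴⠂⠂⠒
⠿⠿⠿⠿⠴⠂⠂⠿⠒

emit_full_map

⣿⣾⠿⣿⠒⠒
⠒⠒⠒⠂⣿⣿
⠒⠒⠒⠒⣿⠂
⠒⠒⠴⠂⠂⠒
⠿⠴⠂⠂⠿⠒
⣿⣿⣿⣿⣿⣿


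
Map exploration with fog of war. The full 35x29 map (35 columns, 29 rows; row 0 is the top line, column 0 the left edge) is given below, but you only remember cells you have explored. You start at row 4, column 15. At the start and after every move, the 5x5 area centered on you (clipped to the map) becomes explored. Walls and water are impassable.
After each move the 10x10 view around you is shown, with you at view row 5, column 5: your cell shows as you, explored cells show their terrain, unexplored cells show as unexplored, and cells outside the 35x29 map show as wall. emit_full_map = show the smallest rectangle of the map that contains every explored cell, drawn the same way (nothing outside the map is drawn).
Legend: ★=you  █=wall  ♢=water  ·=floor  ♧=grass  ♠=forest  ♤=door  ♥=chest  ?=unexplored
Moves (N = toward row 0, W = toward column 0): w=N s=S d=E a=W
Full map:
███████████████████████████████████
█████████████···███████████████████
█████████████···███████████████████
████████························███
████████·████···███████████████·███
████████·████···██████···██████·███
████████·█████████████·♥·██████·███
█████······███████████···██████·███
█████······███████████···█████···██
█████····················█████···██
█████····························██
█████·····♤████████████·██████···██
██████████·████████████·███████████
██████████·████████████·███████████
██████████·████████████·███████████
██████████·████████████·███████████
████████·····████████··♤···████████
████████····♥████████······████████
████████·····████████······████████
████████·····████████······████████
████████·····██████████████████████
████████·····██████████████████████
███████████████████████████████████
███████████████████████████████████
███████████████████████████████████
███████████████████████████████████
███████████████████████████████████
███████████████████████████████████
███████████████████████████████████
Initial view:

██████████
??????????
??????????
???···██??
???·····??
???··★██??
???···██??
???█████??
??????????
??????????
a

██████████
??????????
??????????
???█···██?
???······?
???█·★·██?
???█···██?
???██████?
??????????
??????????

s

??????????
??????????
???█···██?
???······?
???█···██?
???█·★·██?
???██████?
???█████??
??????????
??????????

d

??????????
??????????
??█···██??
??······??
??█···██??
??█··★██??
??██████??
??██████??
??????????
??????????

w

██████████
??????????
??????????
??█···██??
??······??
??█··★██??
??█···██??
??██████??
??██████??
??????????

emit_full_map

█···██
······
█··★██
█···██
██████
██████

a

██████████
??????????
??????????
???█···██?
???······?
???█·★·██?
???█···██?
???██████?
???██████?
??????????

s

??????????
??????????
???█···██?
???······?
???█···██?
???█·★·██?
???██████?
???██████?
??????????
??????????

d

??????????
??????????
??█···██??
??······??
??█···██??
??█··★██??
??██████??
??██████??
??????????
??????????

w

██████████
??????????
??????????
??█···██??
??······??
??█··★██??
??█···██??
??██████??
??██████??
??????????

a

██████████
??????????
??????????
???█···██?
???······?
???█·★·██?
???█···██?
???██████?
???██████?
??????????

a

██████████
??????????
??????????
???██···██
???·······
???██★··██
???██···██
???███████
????██████
??????????

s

??????????
??????????
???██···██
???·······
???██···██
???██★··██
???███████
???███████
??????????
??????????

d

??????????
??????????
??██···██?
??·······?
??██···██?
??██·★·██?
??███████?
??███████?
??????????
??????????

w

██████████
??????????
??????????
??██···██?
??·······?
??██·★·██?
??██···██?
??███████?
??███████?
??????????

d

██████████
??????????
??????????
?██···██??
?·······??
?██··★██??
?██···██??
?███████??
?███████??
??????????

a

██████████
??????????
??????????
??██···██?
??·······?
??██·★·██?
??██···██?
??███████?
??███████?
??????????

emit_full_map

██···██
·······
██·★·██
██···██
███████
███████

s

??????????
??????????
??██···██?
??·······?
??██···██?
??██·★·██?
??███████?
??███████?
??????????
??????????


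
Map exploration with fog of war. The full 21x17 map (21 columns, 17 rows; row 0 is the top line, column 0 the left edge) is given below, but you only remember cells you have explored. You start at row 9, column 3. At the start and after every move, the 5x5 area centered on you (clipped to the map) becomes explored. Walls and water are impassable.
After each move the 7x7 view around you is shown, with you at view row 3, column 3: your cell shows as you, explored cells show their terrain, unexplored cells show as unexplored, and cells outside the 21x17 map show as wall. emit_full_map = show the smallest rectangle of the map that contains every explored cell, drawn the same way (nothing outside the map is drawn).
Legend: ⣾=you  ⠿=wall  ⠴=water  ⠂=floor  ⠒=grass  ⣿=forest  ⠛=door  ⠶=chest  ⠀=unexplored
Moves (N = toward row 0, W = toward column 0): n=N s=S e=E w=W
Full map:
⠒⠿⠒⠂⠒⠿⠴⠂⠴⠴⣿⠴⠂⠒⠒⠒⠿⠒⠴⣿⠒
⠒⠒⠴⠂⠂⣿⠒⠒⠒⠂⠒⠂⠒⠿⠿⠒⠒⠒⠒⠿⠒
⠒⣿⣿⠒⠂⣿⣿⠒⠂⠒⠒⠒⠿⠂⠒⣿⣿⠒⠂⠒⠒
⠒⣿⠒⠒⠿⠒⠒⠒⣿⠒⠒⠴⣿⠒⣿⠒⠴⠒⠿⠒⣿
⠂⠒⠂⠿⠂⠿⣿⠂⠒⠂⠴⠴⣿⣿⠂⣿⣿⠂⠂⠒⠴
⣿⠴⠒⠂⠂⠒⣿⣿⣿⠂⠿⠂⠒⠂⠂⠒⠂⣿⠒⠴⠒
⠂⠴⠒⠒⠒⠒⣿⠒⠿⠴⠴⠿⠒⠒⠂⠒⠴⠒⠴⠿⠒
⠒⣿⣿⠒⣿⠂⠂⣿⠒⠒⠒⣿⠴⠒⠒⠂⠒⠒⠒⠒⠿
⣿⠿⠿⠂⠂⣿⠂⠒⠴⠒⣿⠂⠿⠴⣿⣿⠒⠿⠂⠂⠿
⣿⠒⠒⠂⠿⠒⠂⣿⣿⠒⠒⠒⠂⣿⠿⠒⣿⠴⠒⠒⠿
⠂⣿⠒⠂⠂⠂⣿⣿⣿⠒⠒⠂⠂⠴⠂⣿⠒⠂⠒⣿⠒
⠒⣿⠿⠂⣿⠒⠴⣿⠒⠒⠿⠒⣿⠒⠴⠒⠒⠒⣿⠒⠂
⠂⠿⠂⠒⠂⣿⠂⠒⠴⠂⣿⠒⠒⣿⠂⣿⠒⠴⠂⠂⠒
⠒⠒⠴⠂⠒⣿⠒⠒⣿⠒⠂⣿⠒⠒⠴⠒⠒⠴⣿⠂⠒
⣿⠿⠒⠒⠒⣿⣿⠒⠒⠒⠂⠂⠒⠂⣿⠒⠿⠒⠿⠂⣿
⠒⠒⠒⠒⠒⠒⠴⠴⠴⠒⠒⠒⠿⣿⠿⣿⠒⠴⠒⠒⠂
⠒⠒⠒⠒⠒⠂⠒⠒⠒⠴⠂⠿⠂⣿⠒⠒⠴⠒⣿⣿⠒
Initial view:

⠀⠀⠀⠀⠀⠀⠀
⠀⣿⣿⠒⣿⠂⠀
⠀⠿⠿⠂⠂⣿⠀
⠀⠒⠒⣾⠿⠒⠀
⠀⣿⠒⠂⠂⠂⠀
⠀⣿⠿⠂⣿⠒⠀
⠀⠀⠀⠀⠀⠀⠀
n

⠀⠀⠀⠀⠀⠀⠀
⠀⠴⠒⠒⠒⠒⠀
⠀⣿⣿⠒⣿⠂⠀
⠀⠿⠿⣾⠂⣿⠀
⠀⠒⠒⠂⠿⠒⠀
⠀⣿⠒⠂⠂⠂⠀
⠀⣿⠿⠂⣿⠒⠀

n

⠀⠀⠀⠀⠀⠀⠀
⠀⠴⠒⠂⠂⠒⠀
⠀⠴⠒⠒⠒⠒⠀
⠀⣿⣿⣾⣿⠂⠀
⠀⠿⠿⠂⠂⣿⠀
⠀⠒⠒⠂⠿⠒⠀
⠀⣿⠒⠂⠂⠂⠀

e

⠀⠀⠀⠀⠀⠀⠀
⠴⠒⠂⠂⠒⣿⠀
⠴⠒⠒⠒⠒⣿⠀
⣿⣿⠒⣾⠂⠂⠀
⠿⠿⠂⠂⣿⠂⠀
⠒⠒⠂⠿⠒⠂⠀
⣿⠒⠂⠂⠂⠀⠀

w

⠀⠀⠀⠀⠀⠀⠀
⠀⠴⠒⠂⠂⠒⣿
⠀⠴⠒⠒⠒⠒⣿
⠀⣿⣿⣾⣿⠂⠂
⠀⠿⠿⠂⠂⣿⠂
⠀⠒⠒⠂⠿⠒⠂
⠀⣿⠒⠂⠂⠂⠀

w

⠿⠀⠀⠀⠀⠀⠀
⠿⣿⠴⠒⠂⠂⠒
⠿⠂⠴⠒⠒⠒⠒
⠿⠒⣿⣾⠒⣿⠂
⠿⣿⠿⠿⠂⠂⣿
⠿⣿⠒⠒⠂⠿⠒
⠿⠀⣿⠒⠂⠂⠂

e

⠀⠀⠀⠀⠀⠀⠀
⣿⠴⠒⠂⠂⠒⣿
⠂⠴⠒⠒⠒⠒⣿
⠒⣿⣿⣾⣿⠂⠂
⣿⠿⠿⠂⠂⣿⠂
⣿⠒⠒⠂⠿⠒⠂
⠀⣿⠒⠂⠂⠂⠀

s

⣿⠴⠒⠂⠂⠒⣿
⠂⠴⠒⠒⠒⠒⣿
⠒⣿⣿⠒⣿⠂⠂
⣿⠿⠿⣾⠂⣿⠂
⣿⠒⠒⠂⠿⠒⠂
⠀⣿⠒⠂⠂⠂⠀
⠀⣿⠿⠂⣿⠒⠀

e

⠴⠒⠂⠂⠒⣿⠀
⠴⠒⠒⠒⠒⣿⠀
⣿⣿⠒⣿⠂⠂⠀
⠿⠿⠂⣾⣿⠂⠀
⠒⠒⠂⠿⠒⠂⠀
⣿⠒⠂⠂⠂⣿⠀
⣿⠿⠂⣿⠒⠀⠀

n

⠀⠀⠀⠀⠀⠀⠀
⠴⠒⠂⠂⠒⣿⠀
⠴⠒⠒⠒⠒⣿⠀
⣿⣿⠒⣾⠂⠂⠀
⠿⠿⠂⠂⣿⠂⠀
⠒⠒⠂⠿⠒⠂⠀
⣿⠒⠂⠂⠂⣿⠀

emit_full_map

⣿⠴⠒⠂⠂⠒⣿
⠂⠴⠒⠒⠒⠒⣿
⠒⣿⣿⠒⣾⠂⠂
⣿⠿⠿⠂⠂⣿⠂
⣿⠒⠒⠂⠿⠒⠂
⠀⣿⠒⠂⠂⠂⣿
⠀⣿⠿⠂⣿⠒⠀

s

⠴⠒⠂⠂⠒⣿⠀
⠴⠒⠒⠒⠒⣿⠀
⣿⣿⠒⣿⠂⠂⠀
⠿⠿⠂⣾⣿⠂⠀
⠒⠒⠂⠿⠒⠂⠀
⣿⠒⠂⠂⠂⣿⠀
⣿⠿⠂⣿⠒⠀⠀

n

⠀⠀⠀⠀⠀⠀⠀
⠴⠒⠂⠂⠒⣿⠀
⠴⠒⠒⠒⠒⣿⠀
⣿⣿⠒⣾⠂⠂⠀
⠿⠿⠂⠂⣿⠂⠀
⠒⠒⠂⠿⠒⠂⠀
⣿⠒⠂⠂⠂⣿⠀

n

⠀⠀⠀⠀⠀⠀⠀
⠀⠂⠿⠂⠿⣿⠀
⠴⠒⠂⠂⠒⣿⠀
⠴⠒⠒⣾⠒⣿⠀
⣿⣿⠒⣿⠂⠂⠀
⠿⠿⠂⠂⣿⠂⠀
⠒⠒⠂⠿⠒⠂⠀

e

⠀⠀⠀⠀⠀⠀⠀
⠂⠿⠂⠿⣿⠂⠀
⠒⠂⠂⠒⣿⣿⠀
⠒⠒⠒⣾⣿⠒⠀
⣿⠒⣿⠂⠂⣿⠀
⠿⠂⠂⣿⠂⠒⠀
⠒⠂⠿⠒⠂⠀⠀

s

⠂⠿⠂⠿⣿⠂⠀
⠒⠂⠂⠒⣿⣿⠀
⠒⠒⠒⠒⣿⠒⠀
⣿⠒⣿⣾⠂⣿⠀
⠿⠂⠂⣿⠂⠒⠀
⠒⠂⠿⠒⠂⣿⠀
⠒⠂⠂⠂⣿⠀⠀

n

⠀⠀⠀⠀⠀⠀⠀
⠂⠿⠂⠿⣿⠂⠀
⠒⠂⠂⠒⣿⣿⠀
⠒⠒⠒⣾⣿⠒⠀
⣿⠒⣿⠂⠂⣿⠀
⠿⠂⠂⣿⠂⠒⠀
⠒⠂⠿⠒⠂⣿⠀

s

⠂⠿⠂⠿⣿⠂⠀
⠒⠂⠂⠒⣿⣿⠀
⠒⠒⠒⠒⣿⠒⠀
⣿⠒⣿⣾⠂⣿⠀
⠿⠂⠂⣿⠂⠒⠀
⠒⠂⠿⠒⠂⣿⠀
⠒⠂⠂⠂⣿⠀⠀

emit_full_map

⠀⠀⠂⠿⠂⠿⣿⠂
⣿⠴⠒⠂⠂⠒⣿⣿
⠂⠴⠒⠒⠒⠒⣿⠒
⠒⣿⣿⠒⣿⣾⠂⣿
⣿⠿⠿⠂⠂⣿⠂⠒
⣿⠒⠒⠂⠿⠒⠂⣿
⠀⣿⠒⠂⠂⠂⣿⠀
⠀⣿⠿⠂⣿⠒⠀⠀

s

⠒⠂⠂⠒⣿⣿⠀
⠒⠒⠒⠒⣿⠒⠀
⣿⠒⣿⠂⠂⣿⠀
⠿⠂⠂⣾⠂⠒⠀
⠒⠂⠿⠒⠂⣿⠀
⠒⠂⠂⠂⣿⣿⠀
⠿⠂⣿⠒⠀⠀⠀

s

⠒⠒⠒⠒⣿⠒⠀
⣿⠒⣿⠂⠂⣿⠀
⠿⠂⠂⣿⠂⠒⠀
⠒⠂⠿⣾⠂⣿⠀
⠒⠂⠂⠂⣿⣿⠀
⠿⠂⣿⠒⠴⣿⠀
⠀⠀⠀⠀⠀⠀⠀

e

⠒⠒⠒⣿⠒⠀⠀
⠒⣿⠂⠂⣿⠒⠀
⠂⠂⣿⠂⠒⠴⠀
⠂⠿⠒⣾⣿⣿⠀
⠂⠂⠂⣿⣿⣿⠀
⠂⣿⠒⠴⣿⠒⠀
⠀⠀⠀⠀⠀⠀⠀

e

⠒⠒⣿⠒⠀⠀⠀
⣿⠂⠂⣿⠒⠒⠀
⠂⣿⠂⠒⠴⠒⠀
⠿⠒⠂⣾⣿⠒⠀
⠂⠂⣿⣿⣿⠒⠀
⣿⠒⠴⣿⠒⠒⠀
⠀⠀⠀⠀⠀⠀⠀

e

⠒⣿⠒⠀⠀⠀⠀
⠂⠂⣿⠒⠒⠒⠀
⣿⠂⠒⠴⠒⣿⠀
⠒⠂⣿⣾⠒⠒⠀
⠂⣿⣿⣿⠒⠒⠀
⠒⠴⣿⠒⠒⠿⠀
⠀⠀⠀⠀⠀⠀⠀

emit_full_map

⠀⠀⠂⠿⠂⠿⣿⠂⠀⠀⠀
⣿⠴⠒⠂⠂⠒⣿⣿⠀⠀⠀
⠂⠴⠒⠒⠒⠒⣿⠒⠀⠀⠀
⠒⣿⣿⠒⣿⠂⠂⣿⠒⠒⠒
⣿⠿⠿⠂⠂⣿⠂⠒⠴⠒⣿
⣿⠒⠒⠂⠿⠒⠂⣿⣾⠒⠒
⠀⣿⠒⠂⠂⠂⣿⣿⣿⠒⠒
⠀⣿⠿⠂⣿⠒⠴⣿⠒⠒⠿

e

⣿⠒⠀⠀⠀⠀⠀
⠂⣿⠒⠒⠒⣿⠀
⠂⠒⠴⠒⣿⠂⠀
⠂⣿⣿⣾⠒⠒⠀
⣿⣿⣿⠒⠒⠂⠀
⠴⣿⠒⠒⠿⠒⠀
⠀⠀⠀⠀⠀⠀⠀

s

⠂⣿⠒⠒⠒⣿⠀
⠂⠒⠴⠒⣿⠂⠀
⠂⣿⣿⠒⠒⠒⠀
⣿⣿⣿⣾⠒⠂⠀
⠴⣿⠒⠒⠿⠒⠀
⠀⠒⠴⠂⣿⠒⠀
⠀⠀⠀⠀⠀⠀⠀

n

⣿⠒⠀⠀⠀⠀⠀
⠂⣿⠒⠒⠒⣿⠀
⠂⠒⠴⠒⣿⠂⠀
⠂⣿⣿⣾⠒⠒⠀
⣿⣿⣿⠒⠒⠂⠀
⠴⣿⠒⠒⠿⠒⠀
⠀⠒⠴⠂⣿⠒⠀

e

⠒⠀⠀⠀⠀⠀⠀
⣿⠒⠒⠒⣿⠴⠀
⠒⠴⠒⣿⠂⠿⠀
⣿⣿⠒⣾⠒⠂⠀
⣿⣿⠒⠒⠂⠂⠀
⣿⠒⠒⠿⠒⣿⠀
⠒⠴⠂⣿⠒⠀⠀

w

⣿⠒⠀⠀⠀⠀⠀
⠂⣿⠒⠒⠒⣿⠴
⠂⠒⠴⠒⣿⠂⠿
⠂⣿⣿⣾⠒⠒⠂
⣿⣿⣿⠒⠒⠂⠂
⠴⣿⠒⠒⠿⠒⣿
⠀⠒⠴⠂⣿⠒⠀

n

⣿⣿⠀⠀⠀⠀⠀
⣿⠒⠿⠴⠴⠿⠀
⠂⣿⠒⠒⠒⣿⠴
⠂⠒⠴⣾⣿⠂⠿
⠂⣿⣿⠒⠒⠒⠂
⣿⣿⣿⠒⠒⠂⠂
⠴⣿⠒⠒⠿⠒⣿

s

⣿⠒⠿⠴⠴⠿⠀
⠂⣿⠒⠒⠒⣿⠴
⠂⠒⠴⠒⣿⠂⠿
⠂⣿⣿⣾⠒⠒⠂
⣿⣿⣿⠒⠒⠂⠂
⠴⣿⠒⠒⠿⠒⣿
⠀⠒⠴⠂⣿⠒⠀

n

⣿⣿⠀⠀⠀⠀⠀
⣿⠒⠿⠴⠴⠿⠀
⠂⣿⠒⠒⠒⣿⠴
⠂⠒⠴⣾⣿⠂⠿
⠂⣿⣿⠒⠒⠒⠂
⣿⣿⣿⠒⠒⠂⠂
⠴⣿⠒⠒⠿⠒⣿

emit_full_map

⠀⠀⠂⠿⠂⠿⣿⠂⠀⠀⠀⠀⠀
⣿⠴⠒⠂⠂⠒⣿⣿⠀⠀⠀⠀⠀
⠂⠴⠒⠒⠒⠒⣿⠒⠿⠴⠴⠿⠀
⠒⣿⣿⠒⣿⠂⠂⣿⠒⠒⠒⣿⠴
⣿⠿⠿⠂⠂⣿⠂⠒⠴⣾⣿⠂⠿
⣿⠒⠒⠂⠿⠒⠂⣿⣿⠒⠒⠒⠂
⠀⣿⠒⠂⠂⠂⣿⣿⣿⠒⠒⠂⠂
⠀⣿⠿⠂⣿⠒⠴⣿⠒⠒⠿⠒⣿
⠀⠀⠀⠀⠀⠀⠀⠒⠴⠂⣿⠒⠀

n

⣿⠂⠀⠀⠀⠀⠀
⣿⣿⣿⠂⠿⠂⠀
⣿⠒⠿⠴⠴⠿⠀
⠂⣿⠒⣾⠒⣿⠴
⠂⠒⠴⠒⣿⠂⠿
⠂⣿⣿⠒⠒⠒⠂
⣿⣿⣿⠒⠒⠂⠂

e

⠂⠀⠀⠀⠀⠀⠀
⣿⣿⠂⠿⠂⠒⠀
⠒⠿⠴⠴⠿⠒⠀
⣿⠒⠒⣾⣿⠴⠀
⠒⠴⠒⣿⠂⠿⠀
⣿⣿⠒⠒⠒⠂⠀
⣿⣿⠒⠒⠂⠂⠀

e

⠀⠀⠀⠀⠀⠀⠀
⣿⠂⠿⠂⠒⠂⠀
⠿⠴⠴⠿⠒⠒⠀
⠒⠒⠒⣾⠴⠒⠀
⠴⠒⣿⠂⠿⠴⠀
⣿⠒⠒⠒⠂⣿⠀
⣿⠒⠒⠂⠂⠀⠀

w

⠂⠀⠀⠀⠀⠀⠀
⣿⣿⠂⠿⠂⠒⠂
⠒⠿⠴⠴⠿⠒⠒
⣿⠒⠒⣾⣿⠴⠒
⠒⠴⠒⣿⠂⠿⠴
⣿⣿⠒⠒⠒⠂⣿
⣿⣿⠒⠒⠂⠂⠀

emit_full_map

⠀⠀⠂⠿⠂⠿⣿⠂⠀⠀⠀⠀⠀⠀
⣿⠴⠒⠂⠂⠒⣿⣿⣿⠂⠿⠂⠒⠂
⠂⠴⠒⠒⠒⠒⣿⠒⠿⠴⠴⠿⠒⠒
⠒⣿⣿⠒⣿⠂⠂⣿⠒⠒⣾⣿⠴⠒
⣿⠿⠿⠂⠂⣿⠂⠒⠴⠒⣿⠂⠿⠴
⣿⠒⠒⠂⠿⠒⠂⣿⣿⠒⠒⠒⠂⣿
⠀⣿⠒⠂⠂⠂⣿⣿⣿⠒⠒⠂⠂⠀
⠀⣿⠿⠂⣿⠒⠴⣿⠒⠒⠿⠒⣿⠀
⠀⠀⠀⠀⠀⠀⠀⠒⠴⠂⣿⠒⠀⠀


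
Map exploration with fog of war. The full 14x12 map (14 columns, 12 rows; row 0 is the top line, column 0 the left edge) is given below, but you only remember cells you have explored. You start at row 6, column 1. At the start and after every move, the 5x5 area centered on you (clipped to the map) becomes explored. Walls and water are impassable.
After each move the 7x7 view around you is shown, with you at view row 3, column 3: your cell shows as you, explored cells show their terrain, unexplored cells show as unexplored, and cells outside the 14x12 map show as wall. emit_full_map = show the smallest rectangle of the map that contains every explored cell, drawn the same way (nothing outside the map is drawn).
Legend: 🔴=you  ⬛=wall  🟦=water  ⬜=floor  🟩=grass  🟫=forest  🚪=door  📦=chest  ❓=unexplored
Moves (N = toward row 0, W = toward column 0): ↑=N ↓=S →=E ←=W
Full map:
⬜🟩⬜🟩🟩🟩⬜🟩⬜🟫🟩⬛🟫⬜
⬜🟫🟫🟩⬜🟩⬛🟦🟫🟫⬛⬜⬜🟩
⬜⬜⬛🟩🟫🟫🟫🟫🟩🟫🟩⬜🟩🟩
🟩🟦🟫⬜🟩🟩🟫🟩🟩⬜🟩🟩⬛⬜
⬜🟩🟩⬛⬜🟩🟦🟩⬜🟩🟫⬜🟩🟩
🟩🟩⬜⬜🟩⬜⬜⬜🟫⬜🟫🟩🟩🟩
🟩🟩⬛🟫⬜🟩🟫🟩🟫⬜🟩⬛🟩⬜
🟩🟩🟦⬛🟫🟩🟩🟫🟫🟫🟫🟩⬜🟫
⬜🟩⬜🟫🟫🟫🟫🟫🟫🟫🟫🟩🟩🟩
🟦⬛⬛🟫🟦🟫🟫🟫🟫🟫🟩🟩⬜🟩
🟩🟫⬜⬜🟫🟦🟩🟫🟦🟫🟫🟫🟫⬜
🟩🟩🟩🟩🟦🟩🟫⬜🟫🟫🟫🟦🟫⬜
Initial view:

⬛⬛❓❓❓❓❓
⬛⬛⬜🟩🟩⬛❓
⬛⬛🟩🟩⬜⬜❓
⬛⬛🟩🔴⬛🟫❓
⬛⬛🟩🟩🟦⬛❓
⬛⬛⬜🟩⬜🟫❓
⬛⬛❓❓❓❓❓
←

⬛⬛⬛❓❓❓❓
⬛⬛⬛⬜🟩🟩⬛
⬛⬛⬛🟩🟩⬜⬜
⬛⬛⬛🔴🟩⬛🟫
⬛⬛⬛🟩🟩🟦⬛
⬛⬛⬛⬜🟩⬜🟫
⬛⬛⬛❓❓❓❓

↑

⬛⬛⬛❓❓❓❓
⬛⬛⬛🟩🟦🟫❓
⬛⬛⬛⬜🟩🟩⬛
⬛⬛⬛🔴🟩⬜⬜
⬛⬛⬛🟩🟩⬛🟫
⬛⬛⬛🟩🟩🟦⬛
⬛⬛⬛⬜🟩⬜🟫

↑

⬛⬛⬛❓❓❓❓
⬛⬛⬛⬜⬜⬛❓
⬛⬛⬛🟩🟦🟫❓
⬛⬛⬛🔴🟩🟩⬛
⬛⬛⬛🟩🟩⬜⬜
⬛⬛⬛🟩🟩⬛🟫
⬛⬛⬛🟩🟩🟦⬛

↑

⬛⬛⬛❓❓❓❓
⬛⬛⬛⬜🟫🟫❓
⬛⬛⬛⬜⬜⬛❓
⬛⬛⬛🔴🟦🟫❓
⬛⬛⬛⬜🟩🟩⬛
⬛⬛⬛🟩🟩⬜⬜
⬛⬛⬛🟩🟩⬛🟫

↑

⬛⬛⬛⬛⬛⬛⬛
⬛⬛⬛⬜🟩⬜❓
⬛⬛⬛⬜🟫🟫❓
⬛⬛⬛🔴⬜⬛❓
⬛⬛⬛🟩🟦🟫❓
⬛⬛⬛⬜🟩🟩⬛
⬛⬛⬛🟩🟩⬜⬜

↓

⬛⬛⬛⬜🟩⬜❓
⬛⬛⬛⬜🟫🟫❓
⬛⬛⬛⬜⬜⬛❓
⬛⬛⬛🔴🟦🟫❓
⬛⬛⬛⬜🟩🟩⬛
⬛⬛⬛🟩🟩⬜⬜
⬛⬛⬛🟩🟩⬛🟫

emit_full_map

⬜🟩⬜❓
⬜🟫🟫❓
⬜⬜⬛❓
🔴🟦🟫❓
⬜🟩🟩⬛
🟩🟩⬜⬜
🟩🟩⬛🟫
🟩🟩🟦⬛
⬜🟩⬜🟫

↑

⬛⬛⬛⬛⬛⬛⬛
⬛⬛⬛⬜🟩⬜❓
⬛⬛⬛⬜🟫🟫❓
⬛⬛⬛🔴⬜⬛❓
⬛⬛⬛🟩🟦🟫❓
⬛⬛⬛⬜🟩🟩⬛
⬛⬛⬛🟩🟩⬜⬜

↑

⬛⬛⬛⬛⬛⬛⬛
⬛⬛⬛⬛⬛⬛⬛
⬛⬛⬛⬜🟩⬜❓
⬛⬛⬛🔴🟫🟫❓
⬛⬛⬛⬜⬜⬛❓
⬛⬛⬛🟩🟦🟫❓
⬛⬛⬛⬜🟩🟩⬛

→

⬛⬛⬛⬛⬛⬛⬛
⬛⬛⬛⬛⬛⬛⬛
⬛⬛⬜🟩⬜🟩❓
⬛⬛⬜🔴🟫🟩❓
⬛⬛⬜⬜⬛🟩❓
⬛⬛🟩🟦🟫⬜❓
⬛⬛⬜🟩🟩⬛❓

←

⬛⬛⬛⬛⬛⬛⬛
⬛⬛⬛⬛⬛⬛⬛
⬛⬛⬛⬜🟩⬜🟩
⬛⬛⬛🔴🟫🟫🟩
⬛⬛⬛⬜⬜⬛🟩
⬛⬛⬛🟩🟦🟫⬜
⬛⬛⬛⬜🟩🟩⬛

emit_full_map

⬜🟩⬜🟩
🔴🟫🟫🟩
⬜⬜⬛🟩
🟩🟦🟫⬜
⬜🟩🟩⬛
🟩🟩⬜⬜
🟩🟩⬛🟫
🟩🟩🟦⬛
⬜🟩⬜🟫

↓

⬛⬛⬛⬛⬛⬛⬛
⬛⬛⬛⬜🟩⬜🟩
⬛⬛⬛⬜🟫🟫🟩
⬛⬛⬛🔴⬜⬛🟩
⬛⬛⬛🟩🟦🟫⬜
⬛⬛⬛⬜🟩🟩⬛
⬛⬛⬛🟩🟩⬜⬜

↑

⬛⬛⬛⬛⬛⬛⬛
⬛⬛⬛⬛⬛⬛⬛
⬛⬛⬛⬜🟩⬜🟩
⬛⬛⬛🔴🟫🟫🟩
⬛⬛⬛⬜⬜⬛🟩
⬛⬛⬛🟩🟦🟫⬜
⬛⬛⬛⬜🟩🟩⬛

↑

⬛⬛⬛⬛⬛⬛⬛
⬛⬛⬛⬛⬛⬛⬛
⬛⬛⬛⬛⬛⬛⬛
⬛⬛⬛🔴🟩⬜🟩
⬛⬛⬛⬜🟫🟫🟩
⬛⬛⬛⬜⬜⬛🟩
⬛⬛⬛🟩🟦🟫⬜

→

⬛⬛⬛⬛⬛⬛⬛
⬛⬛⬛⬛⬛⬛⬛
⬛⬛⬛⬛⬛⬛⬛
⬛⬛⬜🔴⬜🟩❓
⬛⬛⬜🟫🟫🟩❓
⬛⬛⬜⬜⬛🟩❓
⬛⬛🟩🟦🟫⬜❓

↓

⬛⬛⬛⬛⬛⬛⬛
⬛⬛⬛⬛⬛⬛⬛
⬛⬛⬜🟩⬜🟩❓
⬛⬛⬜🔴🟫🟩❓
⬛⬛⬜⬜⬛🟩❓
⬛⬛🟩🟦🟫⬜❓
⬛⬛⬜🟩🟩⬛❓

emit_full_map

⬜🟩⬜🟩
⬜🔴🟫🟩
⬜⬜⬛🟩
🟩🟦🟫⬜
⬜🟩🟩⬛
🟩🟩⬜⬜
🟩🟩⬛🟫
🟩🟩🟦⬛
⬜🟩⬜🟫


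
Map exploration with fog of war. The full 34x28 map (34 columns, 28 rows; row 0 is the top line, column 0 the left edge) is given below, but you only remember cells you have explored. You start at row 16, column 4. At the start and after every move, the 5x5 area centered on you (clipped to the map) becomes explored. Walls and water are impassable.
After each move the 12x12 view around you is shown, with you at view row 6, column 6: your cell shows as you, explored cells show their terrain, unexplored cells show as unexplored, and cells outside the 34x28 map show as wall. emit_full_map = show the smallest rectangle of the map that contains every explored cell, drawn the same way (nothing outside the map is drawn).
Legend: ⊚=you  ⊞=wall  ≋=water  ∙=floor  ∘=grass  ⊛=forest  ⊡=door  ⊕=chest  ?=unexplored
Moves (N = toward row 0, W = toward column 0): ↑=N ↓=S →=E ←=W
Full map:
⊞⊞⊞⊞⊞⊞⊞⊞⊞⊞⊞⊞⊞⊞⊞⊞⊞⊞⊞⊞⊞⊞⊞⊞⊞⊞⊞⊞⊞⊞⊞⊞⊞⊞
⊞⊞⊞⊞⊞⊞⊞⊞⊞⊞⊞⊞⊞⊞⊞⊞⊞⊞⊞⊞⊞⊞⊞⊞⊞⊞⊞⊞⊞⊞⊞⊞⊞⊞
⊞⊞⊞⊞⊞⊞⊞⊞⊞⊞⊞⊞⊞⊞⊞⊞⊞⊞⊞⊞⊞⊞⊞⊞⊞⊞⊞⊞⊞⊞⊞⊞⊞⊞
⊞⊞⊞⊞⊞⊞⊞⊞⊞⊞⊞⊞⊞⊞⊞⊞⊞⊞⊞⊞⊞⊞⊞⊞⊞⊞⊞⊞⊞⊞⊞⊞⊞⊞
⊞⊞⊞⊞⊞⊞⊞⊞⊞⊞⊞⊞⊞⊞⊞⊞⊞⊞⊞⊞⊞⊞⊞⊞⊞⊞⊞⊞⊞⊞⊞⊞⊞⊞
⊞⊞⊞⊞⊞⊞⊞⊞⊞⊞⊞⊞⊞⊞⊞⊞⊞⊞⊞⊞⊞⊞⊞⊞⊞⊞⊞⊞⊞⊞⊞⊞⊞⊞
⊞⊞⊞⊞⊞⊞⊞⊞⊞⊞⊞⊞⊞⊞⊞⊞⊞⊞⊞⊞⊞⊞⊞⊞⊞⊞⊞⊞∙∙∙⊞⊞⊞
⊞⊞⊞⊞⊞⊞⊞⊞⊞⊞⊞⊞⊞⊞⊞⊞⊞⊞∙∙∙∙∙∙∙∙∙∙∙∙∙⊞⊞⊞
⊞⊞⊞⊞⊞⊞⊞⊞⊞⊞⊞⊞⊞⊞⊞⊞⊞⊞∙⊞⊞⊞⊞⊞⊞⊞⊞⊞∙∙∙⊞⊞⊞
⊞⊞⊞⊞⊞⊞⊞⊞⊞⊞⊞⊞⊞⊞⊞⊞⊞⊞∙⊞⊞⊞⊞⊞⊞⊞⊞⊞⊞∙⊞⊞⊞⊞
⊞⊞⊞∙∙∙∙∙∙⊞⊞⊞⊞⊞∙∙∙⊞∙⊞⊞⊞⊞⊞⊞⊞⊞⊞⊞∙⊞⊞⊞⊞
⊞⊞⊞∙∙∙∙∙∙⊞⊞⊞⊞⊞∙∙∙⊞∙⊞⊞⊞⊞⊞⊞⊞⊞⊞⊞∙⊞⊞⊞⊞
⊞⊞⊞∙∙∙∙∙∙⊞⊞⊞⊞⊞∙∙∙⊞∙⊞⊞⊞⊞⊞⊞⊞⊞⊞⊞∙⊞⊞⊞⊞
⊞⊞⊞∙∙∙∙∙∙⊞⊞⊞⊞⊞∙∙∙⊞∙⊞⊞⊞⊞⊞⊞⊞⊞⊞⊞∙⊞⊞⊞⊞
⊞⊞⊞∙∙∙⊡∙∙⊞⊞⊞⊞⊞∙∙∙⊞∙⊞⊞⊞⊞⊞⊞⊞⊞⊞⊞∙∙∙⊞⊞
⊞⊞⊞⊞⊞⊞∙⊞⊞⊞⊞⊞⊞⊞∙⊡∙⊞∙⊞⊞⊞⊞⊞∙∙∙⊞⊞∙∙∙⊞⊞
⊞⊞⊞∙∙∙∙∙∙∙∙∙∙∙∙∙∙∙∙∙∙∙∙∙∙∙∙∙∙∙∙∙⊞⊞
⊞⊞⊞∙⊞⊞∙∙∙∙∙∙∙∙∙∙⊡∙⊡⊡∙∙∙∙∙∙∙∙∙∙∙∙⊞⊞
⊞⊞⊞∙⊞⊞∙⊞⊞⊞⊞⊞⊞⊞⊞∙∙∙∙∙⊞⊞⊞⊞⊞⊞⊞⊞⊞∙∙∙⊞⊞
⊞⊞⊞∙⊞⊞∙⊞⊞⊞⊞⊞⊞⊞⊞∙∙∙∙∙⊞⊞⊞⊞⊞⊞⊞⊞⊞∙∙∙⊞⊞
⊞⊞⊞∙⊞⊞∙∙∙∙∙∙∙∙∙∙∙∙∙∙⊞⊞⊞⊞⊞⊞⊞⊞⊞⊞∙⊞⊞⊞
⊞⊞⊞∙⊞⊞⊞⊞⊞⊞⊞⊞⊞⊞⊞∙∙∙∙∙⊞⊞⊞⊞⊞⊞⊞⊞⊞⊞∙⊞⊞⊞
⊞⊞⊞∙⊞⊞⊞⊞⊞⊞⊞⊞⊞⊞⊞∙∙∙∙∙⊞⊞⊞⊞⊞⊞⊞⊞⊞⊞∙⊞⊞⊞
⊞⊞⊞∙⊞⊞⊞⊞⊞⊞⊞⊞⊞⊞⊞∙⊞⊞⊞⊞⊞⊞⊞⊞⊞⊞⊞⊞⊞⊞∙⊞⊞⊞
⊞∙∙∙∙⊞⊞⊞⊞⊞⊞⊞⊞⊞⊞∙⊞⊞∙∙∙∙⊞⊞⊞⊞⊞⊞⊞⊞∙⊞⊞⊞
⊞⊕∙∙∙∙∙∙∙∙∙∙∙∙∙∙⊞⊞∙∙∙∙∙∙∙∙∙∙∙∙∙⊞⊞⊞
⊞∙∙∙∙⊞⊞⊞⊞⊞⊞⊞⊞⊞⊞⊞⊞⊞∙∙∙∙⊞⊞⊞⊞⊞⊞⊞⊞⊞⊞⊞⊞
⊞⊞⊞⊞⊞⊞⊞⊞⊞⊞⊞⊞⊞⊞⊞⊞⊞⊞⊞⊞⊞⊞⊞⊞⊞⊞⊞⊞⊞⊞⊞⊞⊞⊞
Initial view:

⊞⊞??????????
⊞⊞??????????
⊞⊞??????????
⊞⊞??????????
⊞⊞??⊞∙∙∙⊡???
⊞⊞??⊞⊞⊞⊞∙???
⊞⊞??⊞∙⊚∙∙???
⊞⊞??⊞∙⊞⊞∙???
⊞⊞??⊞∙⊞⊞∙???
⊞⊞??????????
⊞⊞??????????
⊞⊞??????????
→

⊞???????????
⊞???????????
⊞???????????
⊞???????????
⊞??⊞∙∙∙⊡∙???
⊞??⊞⊞⊞⊞∙⊞???
⊞??⊞∙∙⊚∙∙???
⊞??⊞∙⊞⊞∙∙???
⊞??⊞∙⊞⊞∙⊞???
⊞???????????
⊞???????????
⊞???????????

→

????????????
????????????
????????????
????????????
??⊞∙∙∙⊡∙∙???
??⊞⊞⊞⊞∙⊞⊞???
??⊞∙∙∙⊚∙∙???
??⊞∙⊞⊞∙∙∙???
??⊞∙⊞⊞∙⊞⊞???
????????????
????????????
????????????

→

????????????
????????????
????????????
????????????
?⊞∙∙∙⊡∙∙⊞???
?⊞⊞⊞⊞∙⊞⊞⊞???
?⊞∙∙∙∙⊚∙∙???
?⊞∙⊞⊞∙∙∙∙???
?⊞∙⊞⊞∙⊞⊞⊞???
????????????
????????????
????????????

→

????????????
????????????
????????????
????????????
⊞∙∙∙⊡∙∙⊞⊞???
⊞⊞⊞⊞∙⊞⊞⊞⊞???
⊞∙∙∙∙∙⊚∙∙???
⊞∙⊞⊞∙∙∙∙∙???
⊞∙⊞⊞∙⊞⊞⊞⊞???
????????????
????????????
????????????

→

????????????
????????????
????????????
????????????
∙∙∙⊡∙∙⊞⊞⊞???
⊞⊞⊞∙⊞⊞⊞⊞⊞???
∙∙∙∙∙∙⊚∙∙???
∙⊞⊞∙∙∙∙∙∙???
∙⊞⊞∙⊞⊞⊞⊞⊞???
????????????
????????????
????????????

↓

????????????
????????????
????????????
∙∙∙⊡∙∙⊞⊞⊞???
⊞⊞⊞∙⊞⊞⊞⊞⊞???
∙∙∙∙∙∙∙∙∙???
∙⊞⊞∙∙∙⊚∙∙???
∙⊞⊞∙⊞⊞⊞⊞⊞???
????⊞⊞⊞⊞⊞???
????????????
????????????
????????????

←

????????????
????????????
????????????
⊞∙∙∙⊡∙∙⊞⊞⊞??
⊞⊞⊞⊞∙⊞⊞⊞⊞⊞??
⊞∙∙∙∙∙∙∙∙∙??
⊞∙⊞⊞∙∙⊚∙∙∙??
⊞∙⊞⊞∙⊞⊞⊞⊞⊞??
????∙⊞⊞⊞⊞⊞??
????????????
????????????
????????????

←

????????????
????????????
????????????
?⊞∙∙∙⊡∙∙⊞⊞⊞?
?⊞⊞⊞⊞∙⊞⊞⊞⊞⊞?
?⊞∙∙∙∙∙∙∙∙∙?
?⊞∙⊞⊞∙⊚∙∙∙∙?
?⊞∙⊞⊞∙⊞⊞⊞⊞⊞?
????⊞∙⊞⊞⊞⊞⊞?
????????????
????????????
????????????

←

????????????
????????????
????????????
??⊞∙∙∙⊡∙∙⊞⊞⊞
??⊞⊞⊞⊞∙⊞⊞⊞⊞⊞
??⊞∙∙∙∙∙∙∙∙∙
??⊞∙⊞⊞⊚∙∙∙∙∙
??⊞∙⊞⊞∙⊞⊞⊞⊞⊞
????⊞⊞∙⊞⊞⊞⊞⊞
????????????
????????????
????????????

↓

????????????
????????????
??⊞∙∙∙⊡∙∙⊞⊞⊞
??⊞⊞⊞⊞∙⊞⊞⊞⊞⊞
??⊞∙∙∙∙∙∙∙∙∙
??⊞∙⊞⊞∙∙∙∙∙∙
??⊞∙⊞⊞⊚⊞⊞⊞⊞⊞
????⊞⊞∙⊞⊞⊞⊞⊞
????⊞⊞∙∙∙???
????????????
????????????
????????????

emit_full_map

⊞∙∙∙⊡∙∙⊞⊞⊞
⊞⊞⊞⊞∙⊞⊞⊞⊞⊞
⊞∙∙∙∙∙∙∙∙∙
⊞∙⊞⊞∙∙∙∙∙∙
⊞∙⊞⊞⊚⊞⊞⊞⊞⊞
??⊞⊞∙⊞⊞⊞⊞⊞
??⊞⊞∙∙∙???

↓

????????????
??⊞∙∙∙⊡∙∙⊞⊞⊞
??⊞⊞⊞⊞∙⊞⊞⊞⊞⊞
??⊞∙∙∙∙∙∙∙∙∙
??⊞∙⊞⊞∙∙∙∙∙∙
??⊞∙⊞⊞∙⊞⊞⊞⊞⊞
????⊞⊞⊚⊞⊞⊞⊞⊞
????⊞⊞∙∙∙???
????⊞⊞⊞⊞⊞???
????????????
????????????
????????????

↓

??⊞∙∙∙⊡∙∙⊞⊞⊞
??⊞⊞⊞⊞∙⊞⊞⊞⊞⊞
??⊞∙∙∙∙∙∙∙∙∙
??⊞∙⊞⊞∙∙∙∙∙∙
??⊞∙⊞⊞∙⊞⊞⊞⊞⊞
????⊞⊞∙⊞⊞⊞⊞⊞
????⊞⊞⊚∙∙???
????⊞⊞⊞⊞⊞???
????⊞⊞⊞⊞⊞???
????????????
????????????
????????????

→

?⊞∙∙∙⊡∙∙⊞⊞⊞?
?⊞⊞⊞⊞∙⊞⊞⊞⊞⊞?
?⊞∙∙∙∙∙∙∙∙∙?
?⊞∙⊞⊞∙∙∙∙∙∙?
?⊞∙⊞⊞∙⊞⊞⊞⊞⊞?
???⊞⊞∙⊞⊞⊞⊞⊞?
???⊞⊞∙⊚∙∙???
???⊞⊞⊞⊞⊞⊞???
???⊞⊞⊞⊞⊞⊞???
????????????
????????????
????????????

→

⊞∙∙∙⊡∙∙⊞⊞⊞??
⊞⊞⊞⊞∙⊞⊞⊞⊞⊞??
⊞∙∙∙∙∙∙∙∙∙??
⊞∙⊞⊞∙∙∙∙∙∙??
⊞∙⊞⊞∙⊞⊞⊞⊞⊞??
??⊞⊞∙⊞⊞⊞⊞⊞??
??⊞⊞∙∙⊚∙∙???
??⊞⊞⊞⊞⊞⊞⊞???
??⊞⊞⊞⊞⊞⊞⊞???
????????????
????????????
????????????

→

∙∙∙⊡∙∙⊞⊞⊞???
⊞⊞⊞∙⊞⊞⊞⊞⊞???
∙∙∙∙∙∙∙∙∙???
∙⊞⊞∙∙∙∙∙∙???
∙⊞⊞∙⊞⊞⊞⊞⊞???
?⊞⊞∙⊞⊞⊞⊞⊞???
?⊞⊞∙∙∙⊚∙∙???
?⊞⊞⊞⊞⊞⊞⊞⊞???
?⊞⊞⊞⊞⊞⊞⊞⊞???
????????????
????????????
????????????

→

∙∙⊡∙∙⊞⊞⊞????
⊞⊞∙⊞⊞⊞⊞⊞????
∙∙∙∙∙∙∙∙????
⊞⊞∙∙∙∙∙∙????
⊞⊞∙⊞⊞⊞⊞⊞⊞???
⊞⊞∙⊞⊞⊞⊞⊞⊞???
⊞⊞∙∙∙∙⊚∙∙???
⊞⊞⊞⊞⊞⊞⊞⊞⊞???
⊞⊞⊞⊞⊞⊞⊞⊞⊞???
????????????
????????????
????????????

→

∙⊡∙∙⊞⊞⊞?????
⊞∙⊞⊞⊞⊞⊞?????
∙∙∙∙∙∙∙?????
⊞∙∙∙∙∙∙?????
⊞∙⊞⊞⊞⊞⊞⊞⊞???
⊞∙⊞⊞⊞⊞⊞⊞⊞???
⊞∙∙∙∙∙⊚∙∙???
⊞⊞⊞⊞⊞⊞⊞⊞⊞???
⊞⊞⊞⊞⊞⊞⊞⊞⊞???
????????????
????????????
????????????

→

⊡∙∙⊞⊞⊞??????
∙⊞⊞⊞⊞⊞??????
∙∙∙∙∙∙??????
∙∙∙∙∙∙??????
∙⊞⊞⊞⊞⊞⊞⊞⊞???
∙⊞⊞⊞⊞⊞⊞⊞⊞???
∙∙∙∙∙∙⊚∙∙???
⊞⊞⊞⊞⊞⊞⊞⊞⊞???
⊞⊞⊞⊞⊞⊞⊞⊞⊞???
????????????
????????????
????????????

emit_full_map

⊞∙∙∙⊡∙∙⊞⊞⊞???
⊞⊞⊞⊞∙⊞⊞⊞⊞⊞???
⊞∙∙∙∙∙∙∙∙∙???
⊞∙⊞⊞∙∙∙∙∙∙???
⊞∙⊞⊞∙⊞⊞⊞⊞⊞⊞⊞⊞
??⊞⊞∙⊞⊞⊞⊞⊞⊞⊞⊞
??⊞⊞∙∙∙∙∙∙⊚∙∙
??⊞⊞⊞⊞⊞⊞⊞⊞⊞⊞⊞
??⊞⊞⊞⊞⊞⊞⊞⊞⊞⊞⊞

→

∙∙⊞⊞⊞???????
⊞⊞⊞⊞⊞???????
∙∙∙∙∙???????
∙∙∙∙∙???????
⊞⊞⊞⊞⊞⊞⊞⊞∙???
⊞⊞⊞⊞⊞⊞⊞⊞∙???
∙∙∙∙∙∙⊚∙∙???
⊞⊞⊞⊞⊞⊞⊞⊞∙???
⊞⊞⊞⊞⊞⊞⊞⊞∙???
????????????
????????????
????????????

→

∙⊞⊞⊞????????
⊞⊞⊞⊞????????
∙∙∙∙????????
∙∙∙∙????????
⊞⊞⊞⊞⊞⊞⊞∙∙???
⊞⊞⊞⊞⊞⊞⊞∙∙???
∙∙∙∙∙∙⊚∙∙???
⊞⊞⊞⊞⊞⊞⊞∙∙???
⊞⊞⊞⊞⊞⊞⊞∙∙???
????????????
????????????
????????????

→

⊞⊞⊞?????????
⊞⊞⊞?????????
∙∙∙?????????
∙∙∙?????????
⊞⊞⊞⊞⊞⊞∙∙∙???
⊞⊞⊞⊞⊞⊞∙∙∙???
∙∙∙∙∙∙⊚∙∙???
⊞⊞⊞⊞⊞⊞∙∙∙???
⊞⊞⊞⊞⊞⊞∙∙∙???
????????????
????????????
????????????

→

⊞⊞??????????
⊞⊞??????????
∙∙??????????
∙∙??????????
⊞⊞⊞⊞⊞∙∙∙∙???
⊞⊞⊞⊞⊞∙∙∙∙???
∙∙∙∙∙∙⊚∙∙???
⊞⊞⊞⊞⊞∙∙∙∙???
⊞⊞⊞⊞⊞∙∙∙∙???
????????????
????????????
????????????

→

⊞???????????
⊞???????????
∙???????????
∙???????????
⊞⊞⊞⊞∙∙∙∙∙???
⊞⊞⊞⊞∙∙∙∙∙???
∙∙∙∙∙∙⊚∙∙???
⊞⊞⊞⊞∙∙∙∙∙???
⊞⊞⊞⊞∙∙∙∙∙???
????????????
????????????
????????????

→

????????????
????????????
????????????
????????????
⊞⊞⊞∙∙∙∙∙⊞???
⊞⊞⊞∙∙∙∙∙⊞???
∙∙∙∙∙∙⊚∙⊞???
⊞⊞⊞∙∙∙∙∙⊞???
⊞⊞⊞∙∙∙∙∙⊞???
????????????
????????????
????????????

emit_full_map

⊞∙∙∙⊡∙∙⊞⊞⊞?????????
⊞⊞⊞⊞∙⊞⊞⊞⊞⊞?????????
⊞∙∙∙∙∙∙∙∙∙?????????
⊞∙⊞⊞∙∙∙∙∙∙?????????
⊞∙⊞⊞∙⊞⊞⊞⊞⊞⊞⊞⊞∙∙∙∙∙⊞
??⊞⊞∙⊞⊞⊞⊞⊞⊞⊞⊞∙∙∙∙∙⊞
??⊞⊞∙∙∙∙∙∙∙∙∙∙∙∙⊚∙⊞
??⊞⊞⊞⊞⊞⊞⊞⊞⊞⊞⊞∙∙∙∙∙⊞
??⊞⊞⊞⊞⊞⊞⊞⊞⊞⊞⊞∙∙∙∙∙⊞
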